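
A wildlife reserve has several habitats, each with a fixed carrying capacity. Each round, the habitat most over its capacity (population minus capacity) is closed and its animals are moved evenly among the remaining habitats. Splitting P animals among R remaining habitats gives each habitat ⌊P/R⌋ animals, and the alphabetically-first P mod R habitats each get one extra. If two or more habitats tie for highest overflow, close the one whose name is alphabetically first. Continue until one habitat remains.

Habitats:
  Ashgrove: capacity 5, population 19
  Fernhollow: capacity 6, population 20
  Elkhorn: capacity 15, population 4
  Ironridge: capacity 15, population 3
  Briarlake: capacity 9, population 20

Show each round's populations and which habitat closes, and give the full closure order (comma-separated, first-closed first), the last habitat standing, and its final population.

Round 1: Ashgrove=19 Briarlake=20 Elkhorn=4 Fernhollow=20 Ironridge=3 → close Ashgrove (overflow 14)
  19÷4 = 4 each, +1 to first 3
Round 2: Briarlake=25 Elkhorn=9 Fernhollow=25 Ironridge=7 → close Fernhollow (overflow 19)
  25÷3 = 8 each, +1 to first 1
Round 3: Briarlake=34 Elkhorn=17 Ironridge=15 → close Briarlake (overflow 25)
  34÷2 = 17 each, +1 to first 0
Round 4: Elkhorn=34 Ironridge=32 → close Elkhorn (overflow 19)
  34÷1 = 34 each, +1 to first 0

Closure order: Ashgrove, Fernhollow, Briarlake, Elkhorn
Last habitat: Ironridge with 66 animals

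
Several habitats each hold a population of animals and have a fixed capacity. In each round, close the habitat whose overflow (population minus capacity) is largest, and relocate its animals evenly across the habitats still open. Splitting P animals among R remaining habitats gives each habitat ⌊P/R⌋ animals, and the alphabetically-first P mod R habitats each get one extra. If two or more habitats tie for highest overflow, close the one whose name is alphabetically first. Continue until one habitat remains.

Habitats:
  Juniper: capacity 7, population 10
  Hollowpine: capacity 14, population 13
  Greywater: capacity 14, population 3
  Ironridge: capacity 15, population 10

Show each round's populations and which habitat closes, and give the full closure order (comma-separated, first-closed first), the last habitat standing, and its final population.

Round 1: Greywater=3 Hollowpine=13 Ironridge=10 Juniper=10 → close Juniper (overflow 3)
  10÷3 = 3 each, +1 to first 1
Round 2: Greywater=7 Hollowpine=16 Ironridge=13 → close Hollowpine (overflow 2)
  16÷2 = 8 each, +1 to first 0
Round 3: Greywater=15 Ironridge=21 → close Ironridge (overflow 6)
  21÷1 = 21 each, +1 to first 0

Closure order: Juniper, Hollowpine, Ironridge
Last habitat: Greywater with 36 animals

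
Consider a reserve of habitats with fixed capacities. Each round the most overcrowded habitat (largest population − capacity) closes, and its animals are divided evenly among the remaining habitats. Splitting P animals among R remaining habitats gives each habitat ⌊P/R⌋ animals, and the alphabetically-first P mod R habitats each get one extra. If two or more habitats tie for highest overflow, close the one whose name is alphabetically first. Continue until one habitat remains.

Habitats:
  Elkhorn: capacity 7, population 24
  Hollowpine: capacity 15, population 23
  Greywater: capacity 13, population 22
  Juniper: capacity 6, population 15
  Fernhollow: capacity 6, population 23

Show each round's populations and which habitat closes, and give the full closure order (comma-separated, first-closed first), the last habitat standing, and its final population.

Closure order: Elkhorn, Fernhollow, Greywater, Hollowpine
Last habitat: Juniper with 107 animals

Round 1: Elkhorn=24 Fernhollow=23 Greywater=22 Hollowpine=23 Juniper=15 → close Elkhorn (overflow 17)
  24÷4 = 6 each, +1 to first 0
Round 2: Fernhollow=29 Greywater=28 Hollowpine=29 Juniper=21 → close Fernhollow (overflow 23)
  29÷3 = 9 each, +1 to first 2
Round 3: Greywater=38 Hollowpine=39 Juniper=30 → close Greywater (overflow 25)
  38÷2 = 19 each, +1 to first 0
Round 4: Hollowpine=58 Juniper=49 → close Hollowpine (overflow 43)
  58÷1 = 58 each, +1 to first 0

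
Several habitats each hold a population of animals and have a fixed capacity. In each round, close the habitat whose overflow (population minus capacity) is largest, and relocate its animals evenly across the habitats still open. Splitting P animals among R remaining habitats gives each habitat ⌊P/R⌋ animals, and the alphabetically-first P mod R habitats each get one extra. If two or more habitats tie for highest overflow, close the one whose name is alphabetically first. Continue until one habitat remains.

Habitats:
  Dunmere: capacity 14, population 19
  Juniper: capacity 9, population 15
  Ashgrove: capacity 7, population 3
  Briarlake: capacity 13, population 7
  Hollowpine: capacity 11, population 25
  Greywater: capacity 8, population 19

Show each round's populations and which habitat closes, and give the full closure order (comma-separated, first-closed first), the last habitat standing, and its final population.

Closure order: Hollowpine, Greywater, Juniper, Dunmere, Ashgrove
Last habitat: Briarlake with 88 animals

Round 1: Ashgrove=3 Briarlake=7 Dunmere=19 Greywater=19 Hollowpine=25 Juniper=15 → close Hollowpine (overflow 14)
  25÷5 = 5 each, +1 to first 0
Round 2: Ashgrove=8 Briarlake=12 Dunmere=24 Greywater=24 Juniper=20 → close Greywater (overflow 16)
  24÷4 = 6 each, +1 to first 0
Round 3: Ashgrove=14 Briarlake=18 Dunmere=30 Juniper=26 → close Juniper (overflow 17)
  26÷3 = 8 each, +1 to first 2
Round 4: Ashgrove=23 Briarlake=27 Dunmere=38 → close Dunmere (overflow 24)
  38÷2 = 19 each, +1 to first 0
Round 5: Ashgrove=42 Briarlake=46 → close Ashgrove (overflow 35)
  42÷1 = 42 each, +1 to first 0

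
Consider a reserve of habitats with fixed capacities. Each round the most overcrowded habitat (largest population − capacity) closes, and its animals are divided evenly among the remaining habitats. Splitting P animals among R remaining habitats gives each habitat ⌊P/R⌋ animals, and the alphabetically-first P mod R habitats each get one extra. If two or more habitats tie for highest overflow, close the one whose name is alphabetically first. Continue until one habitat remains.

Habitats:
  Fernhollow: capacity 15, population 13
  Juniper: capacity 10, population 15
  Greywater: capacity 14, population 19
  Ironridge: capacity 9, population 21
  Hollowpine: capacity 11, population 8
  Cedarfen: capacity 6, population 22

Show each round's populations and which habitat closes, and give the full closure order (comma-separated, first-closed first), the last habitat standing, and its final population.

Closure order: Cedarfen, Ironridge, Greywater, Juniper, Fernhollow
Last habitat: Hollowpine with 98 animals

Round 1: Cedarfen=22 Fernhollow=13 Greywater=19 Hollowpine=8 Ironridge=21 Juniper=15 → close Cedarfen (overflow 16)
  22÷5 = 4 each, +1 to first 2
Round 2: Fernhollow=18 Greywater=24 Hollowpine=12 Ironridge=25 Juniper=19 → close Ironridge (overflow 16)
  25÷4 = 6 each, +1 to first 1
Round 3: Fernhollow=25 Greywater=30 Hollowpine=18 Juniper=25 → close Greywater (overflow 16)
  30÷3 = 10 each, +1 to first 0
Round 4: Fernhollow=35 Hollowpine=28 Juniper=35 → close Juniper (overflow 25)
  35÷2 = 17 each, +1 to first 1
Round 5: Fernhollow=53 Hollowpine=45 → close Fernhollow (overflow 38)
  53÷1 = 53 each, +1 to first 0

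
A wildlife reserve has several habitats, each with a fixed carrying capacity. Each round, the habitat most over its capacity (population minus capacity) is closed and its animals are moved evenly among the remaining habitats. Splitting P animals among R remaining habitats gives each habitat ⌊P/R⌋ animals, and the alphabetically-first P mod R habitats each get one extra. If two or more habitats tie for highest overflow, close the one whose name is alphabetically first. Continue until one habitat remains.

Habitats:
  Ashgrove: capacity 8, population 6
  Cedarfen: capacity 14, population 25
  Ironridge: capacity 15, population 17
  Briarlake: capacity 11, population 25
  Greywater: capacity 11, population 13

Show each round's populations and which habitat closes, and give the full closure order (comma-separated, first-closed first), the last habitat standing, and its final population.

Round 1: Ashgrove=6 Briarlake=25 Cedarfen=25 Greywater=13 Ironridge=17 → close Briarlake (overflow 14)
  25÷4 = 6 each, +1 to first 1
Round 2: Ashgrove=13 Cedarfen=31 Greywater=19 Ironridge=23 → close Cedarfen (overflow 17)
  31÷3 = 10 each, +1 to first 1
Round 3: Ashgrove=24 Greywater=29 Ironridge=33 → close Greywater (overflow 18)
  29÷2 = 14 each, +1 to first 1
Round 4: Ashgrove=39 Ironridge=47 → close Ironridge (overflow 32)
  47÷1 = 47 each, +1 to first 0

Closure order: Briarlake, Cedarfen, Greywater, Ironridge
Last habitat: Ashgrove with 86 animals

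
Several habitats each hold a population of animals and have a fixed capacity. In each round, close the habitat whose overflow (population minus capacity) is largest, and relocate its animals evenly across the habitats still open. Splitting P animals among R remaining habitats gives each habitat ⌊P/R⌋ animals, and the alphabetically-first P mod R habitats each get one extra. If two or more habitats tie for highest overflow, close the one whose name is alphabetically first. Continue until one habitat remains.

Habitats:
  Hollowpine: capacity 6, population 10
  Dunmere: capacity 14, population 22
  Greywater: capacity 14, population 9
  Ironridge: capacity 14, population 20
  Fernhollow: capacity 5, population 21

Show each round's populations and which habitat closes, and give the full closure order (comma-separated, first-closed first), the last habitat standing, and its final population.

Closure order: Fernhollow, Dunmere, Ironridge, Hollowpine
Last habitat: Greywater with 82 animals

Round 1: Dunmere=22 Fernhollow=21 Greywater=9 Hollowpine=10 Ironridge=20 → close Fernhollow (overflow 16)
  21÷4 = 5 each, +1 to first 1
Round 2: Dunmere=28 Greywater=14 Hollowpine=15 Ironridge=25 → close Dunmere (overflow 14)
  28÷3 = 9 each, +1 to first 1
Round 3: Greywater=24 Hollowpine=24 Ironridge=34 → close Ironridge (overflow 20)
  34÷2 = 17 each, +1 to first 0
Round 4: Greywater=41 Hollowpine=41 → close Hollowpine (overflow 35)
  41÷1 = 41 each, +1 to first 0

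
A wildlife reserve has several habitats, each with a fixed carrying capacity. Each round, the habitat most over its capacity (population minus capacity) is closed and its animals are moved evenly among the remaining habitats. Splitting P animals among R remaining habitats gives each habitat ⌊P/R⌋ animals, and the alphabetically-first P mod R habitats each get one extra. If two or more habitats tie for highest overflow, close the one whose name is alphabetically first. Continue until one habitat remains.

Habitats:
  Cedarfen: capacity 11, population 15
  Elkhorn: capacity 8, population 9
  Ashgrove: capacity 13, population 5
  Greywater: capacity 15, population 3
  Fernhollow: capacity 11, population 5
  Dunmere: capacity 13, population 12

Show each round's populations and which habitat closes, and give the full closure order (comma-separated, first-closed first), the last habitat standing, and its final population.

Round 1: Ashgrove=5 Cedarfen=15 Dunmere=12 Elkhorn=9 Fernhollow=5 Greywater=3 → close Cedarfen (overflow 4)
  15÷5 = 3 each, +1 to first 0
Round 2: Ashgrove=8 Dunmere=15 Elkhorn=12 Fernhollow=8 Greywater=6 → close Elkhorn (overflow 4)
  12÷4 = 3 each, +1 to first 0
Round 3: Ashgrove=11 Dunmere=18 Fernhollow=11 Greywater=9 → close Dunmere (overflow 5)
  18÷3 = 6 each, +1 to first 0
Round 4: Ashgrove=17 Fernhollow=17 Greywater=15 → close Fernhollow (overflow 6)
  17÷2 = 8 each, +1 to first 1
Round 5: Ashgrove=26 Greywater=23 → close Ashgrove (overflow 13)
  26÷1 = 26 each, +1 to first 0

Closure order: Cedarfen, Elkhorn, Dunmere, Fernhollow, Ashgrove
Last habitat: Greywater with 49 animals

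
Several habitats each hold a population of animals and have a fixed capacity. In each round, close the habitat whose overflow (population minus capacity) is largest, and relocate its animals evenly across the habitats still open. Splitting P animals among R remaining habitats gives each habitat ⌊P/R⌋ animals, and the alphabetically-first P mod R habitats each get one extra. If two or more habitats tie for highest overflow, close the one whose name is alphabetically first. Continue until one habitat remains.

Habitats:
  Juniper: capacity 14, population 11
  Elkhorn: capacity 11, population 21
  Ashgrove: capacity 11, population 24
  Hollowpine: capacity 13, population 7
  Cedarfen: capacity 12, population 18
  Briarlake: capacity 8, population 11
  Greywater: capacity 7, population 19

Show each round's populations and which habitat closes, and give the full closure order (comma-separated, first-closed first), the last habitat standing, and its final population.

Round 1: Ashgrove=24 Briarlake=11 Cedarfen=18 Elkhorn=21 Greywater=19 Hollowpine=7 Juniper=11 → close Ashgrove (overflow 13)
  24÷6 = 4 each, +1 to first 0
Round 2: Briarlake=15 Cedarfen=22 Elkhorn=25 Greywater=23 Hollowpine=11 Juniper=15 → close Greywater (overflow 16)
  23÷5 = 4 each, +1 to first 3
Round 3: Briarlake=20 Cedarfen=27 Elkhorn=30 Hollowpine=15 Juniper=19 → close Elkhorn (overflow 19)
  30÷4 = 7 each, +1 to first 2
Round 4: Briarlake=28 Cedarfen=35 Hollowpine=22 Juniper=26 → close Cedarfen (overflow 23)
  35÷3 = 11 each, +1 to first 2
Round 5: Briarlake=40 Hollowpine=34 Juniper=37 → close Briarlake (overflow 32)
  40÷2 = 20 each, +1 to first 0
Round 6: Hollowpine=54 Juniper=57 → close Juniper (overflow 43)
  57÷1 = 57 each, +1 to first 0

Closure order: Ashgrove, Greywater, Elkhorn, Cedarfen, Briarlake, Juniper
Last habitat: Hollowpine with 111 animals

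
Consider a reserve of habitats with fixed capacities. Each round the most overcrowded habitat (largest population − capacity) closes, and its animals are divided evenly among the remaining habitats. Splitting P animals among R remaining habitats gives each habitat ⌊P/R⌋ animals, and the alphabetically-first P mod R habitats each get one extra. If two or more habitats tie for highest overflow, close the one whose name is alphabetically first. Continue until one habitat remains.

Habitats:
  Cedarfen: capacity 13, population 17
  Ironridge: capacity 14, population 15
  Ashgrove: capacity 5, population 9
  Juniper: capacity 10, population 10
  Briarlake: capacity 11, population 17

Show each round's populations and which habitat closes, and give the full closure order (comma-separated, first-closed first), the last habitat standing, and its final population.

Closure order: Briarlake, Ashgrove, Cedarfen, Ironridge
Last habitat: Juniper with 68 animals

Round 1: Ashgrove=9 Briarlake=17 Cedarfen=17 Ironridge=15 Juniper=10 → close Briarlake (overflow 6)
  17÷4 = 4 each, +1 to first 1
Round 2: Ashgrove=14 Cedarfen=21 Ironridge=19 Juniper=14 → close Ashgrove (overflow 9)
  14÷3 = 4 each, +1 to first 2
Round 3: Cedarfen=26 Ironridge=24 Juniper=18 → close Cedarfen (overflow 13)
  26÷2 = 13 each, +1 to first 0
Round 4: Ironridge=37 Juniper=31 → close Ironridge (overflow 23)
  37÷1 = 37 each, +1 to first 0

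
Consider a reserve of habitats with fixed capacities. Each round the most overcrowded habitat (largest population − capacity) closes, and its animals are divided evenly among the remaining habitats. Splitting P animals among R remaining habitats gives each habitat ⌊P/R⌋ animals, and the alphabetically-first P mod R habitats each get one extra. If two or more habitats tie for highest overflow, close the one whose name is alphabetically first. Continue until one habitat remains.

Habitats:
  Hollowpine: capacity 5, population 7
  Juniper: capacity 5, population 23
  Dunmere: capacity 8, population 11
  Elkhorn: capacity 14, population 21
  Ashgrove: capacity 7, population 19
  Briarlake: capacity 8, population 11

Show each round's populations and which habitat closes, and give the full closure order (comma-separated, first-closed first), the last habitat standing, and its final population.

Round 1: Ashgrove=19 Briarlake=11 Dunmere=11 Elkhorn=21 Hollowpine=7 Juniper=23 → close Juniper (overflow 18)
  23÷5 = 4 each, +1 to first 3
Round 2: Ashgrove=24 Briarlake=16 Dunmere=16 Elkhorn=25 Hollowpine=11 → close Ashgrove (overflow 17)
  24÷4 = 6 each, +1 to first 0
Round 3: Briarlake=22 Dunmere=22 Elkhorn=31 Hollowpine=17 → close Elkhorn (overflow 17)
  31÷3 = 10 each, +1 to first 1
Round 4: Briarlake=33 Dunmere=32 Hollowpine=27 → close Briarlake (overflow 25)
  33÷2 = 16 each, +1 to first 1
Round 5: Dunmere=49 Hollowpine=43 → close Dunmere (overflow 41)
  49÷1 = 49 each, +1 to first 0

Closure order: Juniper, Ashgrove, Elkhorn, Briarlake, Dunmere
Last habitat: Hollowpine with 92 animals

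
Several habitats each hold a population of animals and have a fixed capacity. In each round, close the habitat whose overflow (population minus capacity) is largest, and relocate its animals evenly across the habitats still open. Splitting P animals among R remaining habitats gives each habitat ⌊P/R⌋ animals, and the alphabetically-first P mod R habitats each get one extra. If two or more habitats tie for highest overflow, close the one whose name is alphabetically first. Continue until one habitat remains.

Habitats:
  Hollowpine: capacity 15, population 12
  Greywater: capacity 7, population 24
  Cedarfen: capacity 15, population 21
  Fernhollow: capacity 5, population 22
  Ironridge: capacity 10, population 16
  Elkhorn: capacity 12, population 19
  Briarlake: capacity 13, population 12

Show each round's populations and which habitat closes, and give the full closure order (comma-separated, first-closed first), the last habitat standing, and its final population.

Round 1: Briarlake=12 Cedarfen=21 Elkhorn=19 Fernhollow=22 Greywater=24 Hollowpine=12 Ironridge=16 → close Fernhollow (overflow 17)
  22÷6 = 3 each, +1 to first 4
Round 2: Briarlake=16 Cedarfen=25 Elkhorn=23 Greywater=28 Hollowpine=15 Ironridge=19 → close Greywater (overflow 21)
  28÷5 = 5 each, +1 to first 3
Round 3: Briarlake=22 Cedarfen=31 Elkhorn=29 Hollowpine=20 Ironridge=24 → close Elkhorn (overflow 17)
  29÷4 = 7 each, +1 to first 1
Round 4: Briarlake=30 Cedarfen=38 Hollowpine=27 Ironridge=31 → close Cedarfen (overflow 23)
  38÷3 = 12 each, +1 to first 2
Round 5: Briarlake=43 Hollowpine=40 Ironridge=43 → close Ironridge (overflow 33)
  43÷2 = 21 each, +1 to first 1
Round 6: Briarlake=65 Hollowpine=61 → close Briarlake (overflow 52)
  65÷1 = 65 each, +1 to first 0

Closure order: Fernhollow, Greywater, Elkhorn, Cedarfen, Ironridge, Briarlake
Last habitat: Hollowpine with 126 animals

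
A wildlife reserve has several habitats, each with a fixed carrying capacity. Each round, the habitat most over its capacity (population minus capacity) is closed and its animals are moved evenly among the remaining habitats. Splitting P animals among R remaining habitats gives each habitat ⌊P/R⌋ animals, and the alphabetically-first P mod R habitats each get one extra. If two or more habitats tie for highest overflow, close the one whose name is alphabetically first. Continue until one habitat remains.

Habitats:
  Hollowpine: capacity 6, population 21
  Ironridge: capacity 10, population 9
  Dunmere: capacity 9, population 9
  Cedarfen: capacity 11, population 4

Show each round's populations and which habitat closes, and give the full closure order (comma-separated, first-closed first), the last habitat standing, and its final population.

Round 1: Cedarfen=4 Dunmere=9 Hollowpine=21 Ironridge=9 → close Hollowpine (overflow 15)
  21÷3 = 7 each, +1 to first 0
Round 2: Cedarfen=11 Dunmere=16 Ironridge=16 → close Dunmere (overflow 7)
  16÷2 = 8 each, +1 to first 0
Round 3: Cedarfen=19 Ironridge=24 → close Ironridge (overflow 14)
  24÷1 = 24 each, +1 to first 0

Closure order: Hollowpine, Dunmere, Ironridge
Last habitat: Cedarfen with 43 animals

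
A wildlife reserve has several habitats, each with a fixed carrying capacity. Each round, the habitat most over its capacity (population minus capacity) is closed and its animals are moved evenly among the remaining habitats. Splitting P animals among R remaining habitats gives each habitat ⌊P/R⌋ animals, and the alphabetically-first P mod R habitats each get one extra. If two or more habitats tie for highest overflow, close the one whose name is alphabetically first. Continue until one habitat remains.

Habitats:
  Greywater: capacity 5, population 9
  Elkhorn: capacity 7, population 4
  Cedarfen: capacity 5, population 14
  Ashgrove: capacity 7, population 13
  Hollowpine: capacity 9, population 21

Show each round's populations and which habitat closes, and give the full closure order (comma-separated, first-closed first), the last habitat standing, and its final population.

Round 1: Ashgrove=13 Cedarfen=14 Elkhorn=4 Greywater=9 Hollowpine=21 → close Hollowpine (overflow 12)
  21÷4 = 5 each, +1 to first 1
Round 2: Ashgrove=19 Cedarfen=19 Elkhorn=9 Greywater=14 → close Cedarfen (overflow 14)
  19÷3 = 6 each, +1 to first 1
Round 3: Ashgrove=26 Elkhorn=15 Greywater=20 → close Ashgrove (overflow 19)
  26÷2 = 13 each, +1 to first 0
Round 4: Elkhorn=28 Greywater=33 → close Greywater (overflow 28)
  33÷1 = 33 each, +1 to first 0

Closure order: Hollowpine, Cedarfen, Ashgrove, Greywater
Last habitat: Elkhorn with 61 animals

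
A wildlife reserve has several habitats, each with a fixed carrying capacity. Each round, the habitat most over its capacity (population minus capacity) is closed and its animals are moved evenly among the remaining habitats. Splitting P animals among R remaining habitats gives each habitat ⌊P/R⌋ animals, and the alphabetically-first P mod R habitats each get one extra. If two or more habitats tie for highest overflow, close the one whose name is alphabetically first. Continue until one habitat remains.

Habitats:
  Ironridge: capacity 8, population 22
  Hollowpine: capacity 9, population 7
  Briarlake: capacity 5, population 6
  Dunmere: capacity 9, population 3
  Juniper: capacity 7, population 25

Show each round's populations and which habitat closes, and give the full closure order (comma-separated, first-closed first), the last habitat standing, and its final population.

Closure order: Juniper, Ironridge, Briarlake, Hollowpine
Last habitat: Dunmere with 63 animals

Round 1: Briarlake=6 Dunmere=3 Hollowpine=7 Ironridge=22 Juniper=25 → close Juniper (overflow 18)
  25÷4 = 6 each, +1 to first 1
Round 2: Briarlake=13 Dunmere=9 Hollowpine=13 Ironridge=28 → close Ironridge (overflow 20)
  28÷3 = 9 each, +1 to first 1
Round 3: Briarlake=23 Dunmere=18 Hollowpine=22 → close Briarlake (overflow 18)
  23÷2 = 11 each, +1 to first 1
Round 4: Dunmere=30 Hollowpine=33 → close Hollowpine (overflow 24)
  33÷1 = 33 each, +1 to first 0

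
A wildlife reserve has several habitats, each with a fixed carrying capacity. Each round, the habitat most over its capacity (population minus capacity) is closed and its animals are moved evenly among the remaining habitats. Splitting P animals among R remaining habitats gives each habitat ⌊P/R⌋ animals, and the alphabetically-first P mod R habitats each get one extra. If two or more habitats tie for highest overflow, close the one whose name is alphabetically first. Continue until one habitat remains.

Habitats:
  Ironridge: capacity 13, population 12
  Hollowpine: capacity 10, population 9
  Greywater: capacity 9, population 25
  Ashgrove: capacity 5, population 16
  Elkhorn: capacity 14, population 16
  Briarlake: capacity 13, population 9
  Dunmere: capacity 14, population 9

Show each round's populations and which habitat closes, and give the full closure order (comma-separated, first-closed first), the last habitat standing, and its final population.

Round 1: Ashgrove=16 Briarlake=9 Dunmere=9 Elkhorn=16 Greywater=25 Hollowpine=9 Ironridge=12 → close Greywater (overflow 16)
  25÷6 = 4 each, +1 to first 1
Round 2: Ashgrove=21 Briarlake=13 Dunmere=13 Elkhorn=20 Hollowpine=13 Ironridge=16 → close Ashgrove (overflow 16)
  21÷5 = 4 each, +1 to first 1
Round 3: Briarlake=18 Dunmere=17 Elkhorn=24 Hollowpine=17 Ironridge=20 → close Elkhorn (overflow 10)
  24÷4 = 6 each, +1 to first 0
Round 4: Briarlake=24 Dunmere=23 Hollowpine=23 Ironridge=26 → close Hollowpine (overflow 13)
  23÷3 = 7 each, +1 to first 2
Round 5: Briarlake=32 Dunmere=31 Ironridge=33 → close Ironridge (overflow 20)
  33÷2 = 16 each, +1 to first 1
Round 6: Briarlake=49 Dunmere=47 → close Briarlake (overflow 36)
  49÷1 = 49 each, +1 to first 0

Closure order: Greywater, Ashgrove, Elkhorn, Hollowpine, Ironridge, Briarlake
Last habitat: Dunmere with 96 animals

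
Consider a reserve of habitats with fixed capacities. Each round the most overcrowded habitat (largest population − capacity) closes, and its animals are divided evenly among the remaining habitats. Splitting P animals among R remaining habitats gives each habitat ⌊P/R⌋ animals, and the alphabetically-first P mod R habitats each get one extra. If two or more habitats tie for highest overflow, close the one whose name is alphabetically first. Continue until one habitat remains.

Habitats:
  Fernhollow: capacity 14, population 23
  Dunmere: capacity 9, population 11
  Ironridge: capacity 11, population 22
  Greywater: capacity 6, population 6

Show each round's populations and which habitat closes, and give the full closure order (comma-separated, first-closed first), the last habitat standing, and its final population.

Closure order: Ironridge, Fernhollow, Dunmere
Last habitat: Greywater with 62 animals

Round 1: Dunmere=11 Fernhollow=23 Greywater=6 Ironridge=22 → close Ironridge (overflow 11)
  22÷3 = 7 each, +1 to first 1
Round 2: Dunmere=19 Fernhollow=30 Greywater=13 → close Fernhollow (overflow 16)
  30÷2 = 15 each, +1 to first 0
Round 3: Dunmere=34 Greywater=28 → close Dunmere (overflow 25)
  34÷1 = 34 each, +1 to first 0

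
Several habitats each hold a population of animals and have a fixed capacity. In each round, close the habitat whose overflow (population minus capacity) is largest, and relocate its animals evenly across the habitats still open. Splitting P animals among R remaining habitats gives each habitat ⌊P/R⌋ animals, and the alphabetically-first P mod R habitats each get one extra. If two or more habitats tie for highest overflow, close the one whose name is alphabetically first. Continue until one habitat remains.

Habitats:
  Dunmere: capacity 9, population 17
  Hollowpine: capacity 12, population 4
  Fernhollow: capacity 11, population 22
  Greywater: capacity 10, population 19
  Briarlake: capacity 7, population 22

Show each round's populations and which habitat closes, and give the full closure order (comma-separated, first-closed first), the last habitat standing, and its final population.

Round 1: Briarlake=22 Dunmere=17 Fernhollow=22 Greywater=19 Hollowpine=4 → close Briarlake (overflow 15)
  22÷4 = 5 each, +1 to first 2
Round 2: Dunmere=23 Fernhollow=28 Greywater=24 Hollowpine=9 → close Fernhollow (overflow 17)
  28÷3 = 9 each, +1 to first 1
Round 3: Dunmere=33 Greywater=33 Hollowpine=18 → close Dunmere (overflow 24)
  33÷2 = 16 each, +1 to first 1
Round 4: Greywater=50 Hollowpine=34 → close Greywater (overflow 40)
  50÷1 = 50 each, +1 to first 0

Closure order: Briarlake, Fernhollow, Dunmere, Greywater
Last habitat: Hollowpine with 84 animals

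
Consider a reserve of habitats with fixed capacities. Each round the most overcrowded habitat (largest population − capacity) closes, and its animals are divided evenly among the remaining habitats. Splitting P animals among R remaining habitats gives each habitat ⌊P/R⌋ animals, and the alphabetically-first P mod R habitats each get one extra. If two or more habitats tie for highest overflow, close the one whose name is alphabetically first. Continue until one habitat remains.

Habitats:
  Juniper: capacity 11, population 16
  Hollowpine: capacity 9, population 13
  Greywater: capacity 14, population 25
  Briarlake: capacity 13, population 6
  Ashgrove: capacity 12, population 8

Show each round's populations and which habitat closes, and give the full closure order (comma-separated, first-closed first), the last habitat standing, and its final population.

Closure order: Greywater, Juniper, Hollowpine, Ashgrove
Last habitat: Briarlake with 68 animals

Round 1: Ashgrove=8 Briarlake=6 Greywater=25 Hollowpine=13 Juniper=16 → close Greywater (overflow 11)
  25÷4 = 6 each, +1 to first 1
Round 2: Ashgrove=15 Briarlake=12 Hollowpine=19 Juniper=22 → close Juniper (overflow 11)
  22÷3 = 7 each, +1 to first 1
Round 3: Ashgrove=23 Briarlake=19 Hollowpine=26 → close Hollowpine (overflow 17)
  26÷2 = 13 each, +1 to first 0
Round 4: Ashgrove=36 Briarlake=32 → close Ashgrove (overflow 24)
  36÷1 = 36 each, +1 to first 0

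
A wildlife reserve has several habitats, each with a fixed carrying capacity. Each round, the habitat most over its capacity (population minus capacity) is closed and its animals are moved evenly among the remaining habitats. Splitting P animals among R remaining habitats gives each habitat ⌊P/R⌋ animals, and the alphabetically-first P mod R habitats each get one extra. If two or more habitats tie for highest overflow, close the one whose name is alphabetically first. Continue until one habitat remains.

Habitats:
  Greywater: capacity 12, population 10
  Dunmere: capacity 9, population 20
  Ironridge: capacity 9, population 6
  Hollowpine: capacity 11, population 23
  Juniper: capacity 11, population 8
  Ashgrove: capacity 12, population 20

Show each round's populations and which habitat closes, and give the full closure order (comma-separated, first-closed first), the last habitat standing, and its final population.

Round 1: Ashgrove=20 Dunmere=20 Greywater=10 Hollowpine=23 Ironridge=6 Juniper=8 → close Hollowpine (overflow 12)
  23÷5 = 4 each, +1 to first 3
Round 2: Ashgrove=25 Dunmere=25 Greywater=15 Ironridge=10 Juniper=12 → close Dunmere (overflow 16)
  25÷4 = 6 each, +1 to first 1
Round 3: Ashgrove=32 Greywater=21 Ironridge=16 Juniper=18 → close Ashgrove (overflow 20)
  32÷3 = 10 each, +1 to first 2
Round 4: Greywater=32 Ironridge=27 Juniper=28 → close Greywater (overflow 20)
  32÷2 = 16 each, +1 to first 0
Round 5: Ironridge=43 Juniper=44 → close Ironridge (overflow 34)
  43÷1 = 43 each, +1 to first 0

Closure order: Hollowpine, Dunmere, Ashgrove, Greywater, Ironridge
Last habitat: Juniper with 87 animals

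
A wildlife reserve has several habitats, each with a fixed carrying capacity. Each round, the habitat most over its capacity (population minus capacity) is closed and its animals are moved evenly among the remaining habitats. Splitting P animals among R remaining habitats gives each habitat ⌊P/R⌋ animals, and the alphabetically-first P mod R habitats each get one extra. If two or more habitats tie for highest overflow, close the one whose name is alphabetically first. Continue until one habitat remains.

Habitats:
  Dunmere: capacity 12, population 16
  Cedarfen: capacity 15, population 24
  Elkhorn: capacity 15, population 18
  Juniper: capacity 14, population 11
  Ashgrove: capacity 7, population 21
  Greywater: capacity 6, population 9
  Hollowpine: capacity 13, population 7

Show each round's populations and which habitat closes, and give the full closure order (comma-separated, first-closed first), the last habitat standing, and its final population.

Closure order: Ashgrove, Cedarfen, Dunmere, Elkhorn, Greywater, Juniper
Last habitat: Hollowpine with 106 animals

Round 1: Ashgrove=21 Cedarfen=24 Dunmere=16 Elkhorn=18 Greywater=9 Hollowpine=7 Juniper=11 → close Ashgrove (overflow 14)
  21÷6 = 3 each, +1 to first 3
Round 2: Cedarfen=28 Dunmere=20 Elkhorn=22 Greywater=12 Hollowpine=10 Juniper=14 → close Cedarfen (overflow 13)
  28÷5 = 5 each, +1 to first 3
Round 3: Dunmere=26 Elkhorn=28 Greywater=18 Hollowpine=15 Juniper=19 → close Dunmere (overflow 14)
  26÷4 = 6 each, +1 to first 2
Round 4: Elkhorn=35 Greywater=25 Hollowpine=21 Juniper=25 → close Elkhorn (overflow 20)
  35÷3 = 11 each, +1 to first 2
Round 5: Greywater=37 Hollowpine=33 Juniper=36 → close Greywater (overflow 31)
  37÷2 = 18 each, +1 to first 1
Round 6: Hollowpine=52 Juniper=54 → close Juniper (overflow 40)
  54÷1 = 54 each, +1 to first 0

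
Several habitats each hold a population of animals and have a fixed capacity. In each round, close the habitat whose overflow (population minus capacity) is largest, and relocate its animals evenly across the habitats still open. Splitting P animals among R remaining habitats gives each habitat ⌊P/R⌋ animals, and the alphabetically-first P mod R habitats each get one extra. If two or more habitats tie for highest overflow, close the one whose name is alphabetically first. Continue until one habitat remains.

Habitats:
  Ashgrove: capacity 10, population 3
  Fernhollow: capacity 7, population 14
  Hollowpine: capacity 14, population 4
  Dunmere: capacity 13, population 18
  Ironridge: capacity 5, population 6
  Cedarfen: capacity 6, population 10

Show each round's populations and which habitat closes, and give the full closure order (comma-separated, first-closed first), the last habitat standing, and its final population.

Round 1: Ashgrove=3 Cedarfen=10 Dunmere=18 Fernhollow=14 Hollowpine=4 Ironridge=6 → close Fernhollow (overflow 7)
  14÷5 = 2 each, +1 to first 4
Round 2: Ashgrove=6 Cedarfen=13 Dunmere=21 Hollowpine=7 Ironridge=8 → close Dunmere (overflow 8)
  21÷4 = 5 each, +1 to first 1
Round 3: Ashgrove=12 Cedarfen=18 Hollowpine=12 Ironridge=13 → close Cedarfen (overflow 12)
  18÷3 = 6 each, +1 to first 0
Round 4: Ashgrove=18 Hollowpine=18 Ironridge=19 → close Ironridge (overflow 14)
  19÷2 = 9 each, +1 to first 1
Round 5: Ashgrove=28 Hollowpine=27 → close Ashgrove (overflow 18)
  28÷1 = 28 each, +1 to first 0

Closure order: Fernhollow, Dunmere, Cedarfen, Ironridge, Ashgrove
Last habitat: Hollowpine with 55 animals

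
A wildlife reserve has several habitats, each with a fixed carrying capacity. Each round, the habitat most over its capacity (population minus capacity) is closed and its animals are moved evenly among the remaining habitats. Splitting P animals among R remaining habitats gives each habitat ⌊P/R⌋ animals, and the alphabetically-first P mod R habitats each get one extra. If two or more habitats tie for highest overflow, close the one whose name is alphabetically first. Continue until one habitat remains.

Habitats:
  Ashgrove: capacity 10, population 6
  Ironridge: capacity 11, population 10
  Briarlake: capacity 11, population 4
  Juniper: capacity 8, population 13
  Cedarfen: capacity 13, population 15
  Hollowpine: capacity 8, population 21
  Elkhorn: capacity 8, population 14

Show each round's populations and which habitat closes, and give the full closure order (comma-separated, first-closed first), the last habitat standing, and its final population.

Closure order: Hollowpine, Elkhorn, Juniper, Cedarfen, Ashgrove, Ironridge
Last habitat: Briarlake with 83 animals

Round 1: Ashgrove=6 Briarlake=4 Cedarfen=15 Elkhorn=14 Hollowpine=21 Ironridge=10 Juniper=13 → close Hollowpine (overflow 13)
  21÷6 = 3 each, +1 to first 3
Round 2: Ashgrove=10 Briarlake=8 Cedarfen=19 Elkhorn=17 Ironridge=13 Juniper=16 → close Elkhorn (overflow 9)
  17÷5 = 3 each, +1 to first 2
Round 3: Ashgrove=14 Briarlake=12 Cedarfen=22 Ironridge=16 Juniper=19 → close Juniper (overflow 11)
  19÷4 = 4 each, +1 to first 3
Round 4: Ashgrove=19 Briarlake=17 Cedarfen=27 Ironridge=20 → close Cedarfen (overflow 14)
  27÷3 = 9 each, +1 to first 0
Round 5: Ashgrove=28 Briarlake=26 Ironridge=29 → close Ashgrove (overflow 18)
  28÷2 = 14 each, +1 to first 0
Round 6: Briarlake=40 Ironridge=43 → close Ironridge (overflow 32)
  43÷1 = 43 each, +1 to first 0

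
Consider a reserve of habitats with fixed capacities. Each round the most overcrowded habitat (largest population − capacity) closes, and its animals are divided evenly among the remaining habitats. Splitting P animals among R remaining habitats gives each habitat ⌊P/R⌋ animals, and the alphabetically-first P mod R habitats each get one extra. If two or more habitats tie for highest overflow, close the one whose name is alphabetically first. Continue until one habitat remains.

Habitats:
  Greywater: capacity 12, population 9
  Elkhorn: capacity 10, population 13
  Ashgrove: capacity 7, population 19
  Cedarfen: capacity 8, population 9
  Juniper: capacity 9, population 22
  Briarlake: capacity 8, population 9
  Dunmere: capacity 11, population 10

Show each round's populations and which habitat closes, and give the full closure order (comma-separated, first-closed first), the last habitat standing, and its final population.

Closure order: Juniper, Ashgrove, Briarlake, Cedarfen, Elkhorn, Dunmere
Last habitat: Greywater with 91 animals

Round 1: Ashgrove=19 Briarlake=9 Cedarfen=9 Dunmere=10 Elkhorn=13 Greywater=9 Juniper=22 → close Juniper (overflow 13)
  22÷6 = 3 each, +1 to first 4
Round 2: Ashgrove=23 Briarlake=13 Cedarfen=13 Dunmere=14 Elkhorn=16 Greywater=12 → close Ashgrove (overflow 16)
  23÷5 = 4 each, +1 to first 3
Round 3: Briarlake=18 Cedarfen=18 Dunmere=19 Elkhorn=20 Greywater=16 → close Briarlake (overflow 10)
  18÷4 = 4 each, +1 to first 2
Round 4: Cedarfen=23 Dunmere=24 Elkhorn=24 Greywater=20 → close Cedarfen (overflow 15)
  23÷3 = 7 each, +1 to first 2
Round 5: Dunmere=32 Elkhorn=32 Greywater=27 → close Elkhorn (overflow 22)
  32÷2 = 16 each, +1 to first 0
Round 6: Dunmere=48 Greywater=43 → close Dunmere (overflow 37)
  48÷1 = 48 each, +1 to first 0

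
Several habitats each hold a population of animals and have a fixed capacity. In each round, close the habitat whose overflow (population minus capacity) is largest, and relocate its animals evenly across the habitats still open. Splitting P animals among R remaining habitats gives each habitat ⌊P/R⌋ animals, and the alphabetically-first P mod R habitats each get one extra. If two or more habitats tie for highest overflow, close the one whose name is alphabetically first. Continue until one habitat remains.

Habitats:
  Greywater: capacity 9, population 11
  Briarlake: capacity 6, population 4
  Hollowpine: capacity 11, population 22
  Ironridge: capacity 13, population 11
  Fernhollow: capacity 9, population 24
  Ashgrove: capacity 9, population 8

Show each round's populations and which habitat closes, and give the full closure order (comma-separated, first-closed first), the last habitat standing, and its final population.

Closure order: Fernhollow, Hollowpine, Greywater, Ashgrove, Briarlake
Last habitat: Ironridge with 80 animals

Round 1: Ashgrove=8 Briarlake=4 Fernhollow=24 Greywater=11 Hollowpine=22 Ironridge=11 → close Fernhollow (overflow 15)
  24÷5 = 4 each, +1 to first 4
Round 2: Ashgrove=13 Briarlake=9 Greywater=16 Hollowpine=27 Ironridge=15 → close Hollowpine (overflow 16)
  27÷4 = 6 each, +1 to first 3
Round 3: Ashgrove=20 Briarlake=16 Greywater=23 Ironridge=21 → close Greywater (overflow 14)
  23÷3 = 7 each, +1 to first 2
Round 4: Ashgrove=28 Briarlake=24 Ironridge=28 → close Ashgrove (overflow 19)
  28÷2 = 14 each, +1 to first 0
Round 5: Briarlake=38 Ironridge=42 → close Briarlake (overflow 32)
  38÷1 = 38 each, +1 to first 0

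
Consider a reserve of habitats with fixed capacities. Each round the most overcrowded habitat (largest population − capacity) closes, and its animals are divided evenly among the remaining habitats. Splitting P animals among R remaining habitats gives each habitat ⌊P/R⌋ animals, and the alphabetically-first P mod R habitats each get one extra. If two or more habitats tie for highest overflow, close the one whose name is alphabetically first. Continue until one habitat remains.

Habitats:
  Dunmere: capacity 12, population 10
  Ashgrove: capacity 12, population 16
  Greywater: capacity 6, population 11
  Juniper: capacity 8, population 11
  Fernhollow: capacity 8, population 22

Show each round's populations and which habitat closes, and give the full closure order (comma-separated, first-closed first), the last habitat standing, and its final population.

Closure order: Fernhollow, Ashgrove, Greywater, Juniper
Last habitat: Dunmere with 70 animals

Round 1: Ashgrove=16 Dunmere=10 Fernhollow=22 Greywater=11 Juniper=11 → close Fernhollow (overflow 14)
  22÷4 = 5 each, +1 to first 2
Round 2: Ashgrove=22 Dunmere=16 Greywater=16 Juniper=16 → close Ashgrove (overflow 10)
  22÷3 = 7 each, +1 to first 1
Round 3: Dunmere=24 Greywater=23 Juniper=23 → close Greywater (overflow 17)
  23÷2 = 11 each, +1 to first 1
Round 4: Dunmere=36 Juniper=34 → close Juniper (overflow 26)
  34÷1 = 34 each, +1 to first 0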